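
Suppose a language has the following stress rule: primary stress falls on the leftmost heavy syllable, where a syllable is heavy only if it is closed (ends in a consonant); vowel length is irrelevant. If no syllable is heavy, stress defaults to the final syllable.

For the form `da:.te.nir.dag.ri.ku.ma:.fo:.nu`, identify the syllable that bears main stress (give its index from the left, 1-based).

Weights: 1 da: L, 2 te L, 3 nir H, 4 dag H, 5 ri L, 6 ku L, 7 ma: L, 8 fo: L, 9 nu L.
Heavy syllables in the domain: 3, 4. The leftmost is syllable 3 (nir).
Primary stress: syllable 3 → da:.te.ˈnir.dag.ri.ku.ma:.fo:.nu.

3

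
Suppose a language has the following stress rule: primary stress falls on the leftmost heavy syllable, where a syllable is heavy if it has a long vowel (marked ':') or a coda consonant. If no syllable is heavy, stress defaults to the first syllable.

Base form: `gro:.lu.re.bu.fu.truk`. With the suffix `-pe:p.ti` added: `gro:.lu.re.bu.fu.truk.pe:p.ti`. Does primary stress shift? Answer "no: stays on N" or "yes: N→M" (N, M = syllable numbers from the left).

Base `gro:.lu.re.bu.fu.truk` (6 syllables):
  Weights: 1 gro: H, 2 lu L, 3 re L, 4 bu L, 5 fu L, 6 truk H.
  Heavy syllables in the domain: 1, 6. The leftmost is syllable 1 (gro:).
  → primary stress on syllable 1.
Suffixed `gro:.lu.re.bu.fu.truk.pe:p.ti` (8 syllables):
  Weights: 1 gro: H, 2 lu L, 3 re L, 4 bu L, 5 fu L, 6 truk H, 7 pe:p H, 8 ti L.
  Heavy syllables in the domain: 1, 6, 7. The leftmost is syllable 1 (gro:).
  → primary stress on syllable 1.

no: stays on 1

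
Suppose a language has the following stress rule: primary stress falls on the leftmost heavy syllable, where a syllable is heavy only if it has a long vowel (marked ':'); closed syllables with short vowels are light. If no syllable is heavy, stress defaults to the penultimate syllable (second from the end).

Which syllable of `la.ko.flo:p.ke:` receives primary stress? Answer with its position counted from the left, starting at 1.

Weights: 1 la L, 2 ko L, 3 flo:p H, 4 ke: H.
Heavy syllables in the domain: 3, 4. The leftmost is syllable 3 (flo:p).
Primary stress: syllable 3 → la.ko.ˈflo:p.ke:.

3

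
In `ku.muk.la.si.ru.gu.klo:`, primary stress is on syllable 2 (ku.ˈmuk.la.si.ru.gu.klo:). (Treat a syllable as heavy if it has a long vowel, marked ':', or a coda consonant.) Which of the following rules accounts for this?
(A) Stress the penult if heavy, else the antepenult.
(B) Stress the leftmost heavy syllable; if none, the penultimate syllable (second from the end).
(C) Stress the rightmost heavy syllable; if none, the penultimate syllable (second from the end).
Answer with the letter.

B

Rule A → syllable 5 (observed: 2).
Rule B → syllable 2 ✓.
Rule C → syllable 7 (observed: 2).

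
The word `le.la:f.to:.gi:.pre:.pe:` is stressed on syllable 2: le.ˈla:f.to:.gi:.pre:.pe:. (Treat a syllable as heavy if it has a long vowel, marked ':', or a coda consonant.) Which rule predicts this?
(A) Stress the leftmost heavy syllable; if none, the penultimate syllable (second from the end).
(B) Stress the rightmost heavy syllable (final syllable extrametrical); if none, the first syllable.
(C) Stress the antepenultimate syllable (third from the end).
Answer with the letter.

Rule A → syllable 2 ✓.
Rule B → syllable 5 (observed: 2).
Rule C → syllable 4 (observed: 2).

A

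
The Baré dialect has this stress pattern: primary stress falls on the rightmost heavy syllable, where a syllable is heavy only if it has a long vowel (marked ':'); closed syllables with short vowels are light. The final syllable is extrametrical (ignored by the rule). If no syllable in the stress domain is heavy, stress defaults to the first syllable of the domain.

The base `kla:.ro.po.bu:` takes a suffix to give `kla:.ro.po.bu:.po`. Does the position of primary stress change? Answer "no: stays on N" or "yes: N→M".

Base `kla:.ro.po.bu:` (4 syllables):
  The final syllable (4, bu:) is extrametrical; the stress domain is syllables 1–3.
  Weights: 1 kla: H, 2 ro L, 3 po L.
  Heavy syllables in the domain: 1. The rightmost is syllable 1 (kla:).
  → primary stress on syllable 1.
Suffixed `kla:.ro.po.bu:.po` (5 syllables):
  The final syllable (5, po) is extrametrical; the stress domain is syllables 1–4.
  Weights: 1 kla: H, 2 ro L, 3 po L, 4 bu: H.
  Heavy syllables in the domain: 1, 4. The rightmost is syllable 4 (bu:).
  → primary stress on syllable 4.

yes: 1→4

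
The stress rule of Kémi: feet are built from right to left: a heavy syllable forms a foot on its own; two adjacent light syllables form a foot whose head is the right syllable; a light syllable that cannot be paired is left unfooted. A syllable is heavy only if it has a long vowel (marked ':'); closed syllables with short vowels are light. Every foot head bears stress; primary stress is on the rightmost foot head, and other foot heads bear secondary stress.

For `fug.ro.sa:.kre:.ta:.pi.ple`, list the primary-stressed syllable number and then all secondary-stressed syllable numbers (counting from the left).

Weights: 1 fug L, 2 ro L, 3 sa: H, 4 kre: H, 5 ta: H, 6 pi L, 7 ple L.
Parse right to left (heavy = foot alone; LL = one foot; stranded L unfooted): (fug.ˈro) (ˈsa:) (ˈkre:) (ˈta:) (pi.ˈple).
Foot heads: 2, 3, 4, 5, 7.
Primary stress on the rightmost head = syllable 7.
Secondary stress on 2, 3, 4, 5: fug.ˌro.ˌsa:.ˌkre:.ˌta:.pi.ˈple.

primary 7, secondary 2, 3, 4, 5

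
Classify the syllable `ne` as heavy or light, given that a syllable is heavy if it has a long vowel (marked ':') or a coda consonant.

`ne`: short vowel, open (no coda). Short vowel, open → light.

light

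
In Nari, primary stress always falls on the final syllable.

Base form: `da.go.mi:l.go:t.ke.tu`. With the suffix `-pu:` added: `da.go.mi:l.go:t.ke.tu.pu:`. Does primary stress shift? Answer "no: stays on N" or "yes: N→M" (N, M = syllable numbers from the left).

yes: 6→7

Base `da.go.mi:l.go:t.ke.tu` (6 syllables):
  The word has 6 syllables; the final syllable is syllable 6 (tu).
  → primary stress on syllable 6.
Suffixed `da.go.mi:l.go:t.ke.tu.pu:` (7 syllables):
  The word has 7 syllables; the final syllable is syllable 7 (pu:).
  → primary stress on syllable 7.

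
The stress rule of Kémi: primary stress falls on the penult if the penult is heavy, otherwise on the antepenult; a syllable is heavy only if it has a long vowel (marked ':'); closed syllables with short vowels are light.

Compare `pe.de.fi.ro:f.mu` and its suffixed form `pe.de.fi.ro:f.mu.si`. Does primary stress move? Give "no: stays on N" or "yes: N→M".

Base `pe.de.fi.ro:f.mu` (5 syllables):
  Weights: 3 fi L, 4 ro:f H, 5 mu L.
  The penult (syllable 4, ro:f) is heavy, so it takes stress.
  → primary stress on syllable 4.
Suffixed `pe.de.fi.ro:f.mu.si` (6 syllables):
  Weights: 4 ro:f H, 5 mu L, 6 si L.
  The penult (syllable 5, mu) is light, so stress falls on the antepenult (syllable 4, ro:f).
  → primary stress on syllable 4.

no: stays on 4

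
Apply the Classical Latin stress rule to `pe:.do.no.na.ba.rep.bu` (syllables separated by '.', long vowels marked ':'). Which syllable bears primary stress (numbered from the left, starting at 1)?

Classical Latin: stress the penult if heavy (long vowel or closed), else the antepenult.
Weights: 5 ba L, 6 rep H, 7 bu L.
The penult (syllable 6, rep) is heavy, so it takes stress.
Stress on syllable 6: pe:.do.no.na.ba.ˈrep.bu.

6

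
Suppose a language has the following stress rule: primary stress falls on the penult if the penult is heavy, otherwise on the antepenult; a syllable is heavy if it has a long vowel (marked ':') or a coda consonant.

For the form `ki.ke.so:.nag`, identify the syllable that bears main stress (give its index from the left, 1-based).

3

Weights: 2 ke L, 3 so: H, 4 nag H.
The penult (syllable 3, so:) is heavy, so it takes stress.
Primary stress: syllable 3 → ki.ke.ˈso:.nag.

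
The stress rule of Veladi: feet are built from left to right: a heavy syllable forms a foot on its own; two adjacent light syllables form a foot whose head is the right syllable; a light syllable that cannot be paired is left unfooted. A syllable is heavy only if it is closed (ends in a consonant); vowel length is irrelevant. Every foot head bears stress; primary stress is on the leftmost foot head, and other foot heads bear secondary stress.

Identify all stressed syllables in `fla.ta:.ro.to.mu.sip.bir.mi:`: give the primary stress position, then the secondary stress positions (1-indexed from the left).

Weights: 1 fla L, 2 ta: L, 3 ro L, 4 to L, 5 mu L, 6 sip H, 7 bir H, 8 mi: L.
Parse left to right (heavy = foot alone; LL = one foot; stranded L unfooted): (fla.ˈta:) (ro.ˈto) mu (ˈsip) (ˈbir) mi:.
Foot heads: 2, 4, 6, 7.
Primary stress on the leftmost head = syllable 2.
Secondary stress on 4, 6, 7: fla.ˈta:.ro.ˌto.mu.ˌsip.ˌbir.mi:.

primary 2, secondary 4, 6, 7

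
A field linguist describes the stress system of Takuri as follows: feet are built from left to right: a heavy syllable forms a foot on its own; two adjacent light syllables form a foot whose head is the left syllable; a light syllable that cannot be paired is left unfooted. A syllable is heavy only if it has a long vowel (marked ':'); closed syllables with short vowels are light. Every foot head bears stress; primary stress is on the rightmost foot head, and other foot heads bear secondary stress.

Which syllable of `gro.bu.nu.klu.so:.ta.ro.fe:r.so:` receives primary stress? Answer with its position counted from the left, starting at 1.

9

Weights: 1 gro L, 2 bu L, 3 nu L, 4 klu L, 5 so: H, 6 ta L, 7 ro L, 8 fe:r H, 9 so: H.
Parse left to right (heavy = foot alone; LL = one foot; stranded L unfooted): (ˈgro.bu) (ˈnu.klu) (ˈso:) (ˈta.ro) (ˈfe:r) (ˈso:).
Foot heads: 1, 3, 5, 6, 8, 9.
Primary stress on the rightmost head = syllable 9.
Primary stress: syllable 9 → gro.bu.nu.klu.so:.ta.ro.fe:r.ˈso:.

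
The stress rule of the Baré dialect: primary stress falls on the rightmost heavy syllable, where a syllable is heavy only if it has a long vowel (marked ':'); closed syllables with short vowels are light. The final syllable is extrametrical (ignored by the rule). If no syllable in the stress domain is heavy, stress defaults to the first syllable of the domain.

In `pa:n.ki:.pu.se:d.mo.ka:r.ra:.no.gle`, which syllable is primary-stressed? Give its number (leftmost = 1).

7

The final syllable (9, gle) is extrametrical; the stress domain is syllables 1–8.
Weights: 1 pa:n H, 2 ki: H, 3 pu L, 4 se:d H, 5 mo L, 6 ka:r H, 7 ra: H, 8 no L.
Heavy syllables in the domain: 1, 2, 4, 6, 7. The rightmost is syllable 7 (ra:).
Primary stress: syllable 7 → pa:n.ki:.pu.se:d.mo.ka:r.ˈra:.no.gle.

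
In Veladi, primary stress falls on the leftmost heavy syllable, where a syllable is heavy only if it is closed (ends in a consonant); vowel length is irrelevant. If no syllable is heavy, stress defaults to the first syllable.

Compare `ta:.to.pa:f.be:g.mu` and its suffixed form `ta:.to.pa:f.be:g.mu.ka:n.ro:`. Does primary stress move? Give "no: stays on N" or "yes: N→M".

Base `ta:.to.pa:f.be:g.mu` (5 syllables):
  Weights: 1 ta: L, 2 to L, 3 pa:f H, 4 be:g H, 5 mu L.
  Heavy syllables in the domain: 3, 4. The leftmost is syllable 3 (pa:f).
  → primary stress on syllable 3.
Suffixed `ta:.to.pa:f.be:g.mu.ka:n.ro:` (7 syllables):
  Weights: 1 ta: L, 2 to L, 3 pa:f H, 4 be:g H, 5 mu L, 6 ka:n H, 7 ro: L.
  Heavy syllables in the domain: 3, 4, 6. The leftmost is syllable 3 (pa:f).
  → primary stress on syllable 3.

no: stays on 3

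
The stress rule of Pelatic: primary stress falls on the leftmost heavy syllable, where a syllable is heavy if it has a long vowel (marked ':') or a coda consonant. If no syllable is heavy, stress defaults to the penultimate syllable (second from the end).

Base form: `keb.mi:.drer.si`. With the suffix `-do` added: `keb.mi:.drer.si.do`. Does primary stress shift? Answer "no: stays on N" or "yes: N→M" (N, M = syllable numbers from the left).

no: stays on 1

Base `keb.mi:.drer.si` (4 syllables):
  Weights: 1 keb H, 2 mi: H, 3 drer H, 4 si L.
  Heavy syllables in the domain: 1, 2, 3. The leftmost is syllable 1 (keb).
  → primary stress on syllable 1.
Suffixed `keb.mi:.drer.si.do` (5 syllables):
  Weights: 1 keb H, 2 mi: H, 3 drer H, 4 si L, 5 do L.
  Heavy syllables in the domain: 1, 2, 3. The leftmost is syllable 1 (keb).
  → primary stress on syllable 1.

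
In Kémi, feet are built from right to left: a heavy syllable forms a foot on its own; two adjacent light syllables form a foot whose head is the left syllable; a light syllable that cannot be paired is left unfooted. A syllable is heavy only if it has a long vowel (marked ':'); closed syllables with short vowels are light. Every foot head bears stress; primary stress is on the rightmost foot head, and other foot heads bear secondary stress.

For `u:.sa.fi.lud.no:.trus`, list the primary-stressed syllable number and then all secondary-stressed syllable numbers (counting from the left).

Weights: 1 u: H, 2 sa L, 3 fi L, 4 lud L, 5 no: H, 6 trus L.
Parse right to left (heavy = foot alone; LL = one foot; stranded L unfooted): (ˈu:) sa (ˈfi.lud) (ˈno:) trus.
Foot heads: 1, 3, 5.
Primary stress on the rightmost head = syllable 5.
Secondary stress on 1, 3: ˌu:.sa.ˌfi.lud.ˈno:.trus.

primary 5, secondary 1, 3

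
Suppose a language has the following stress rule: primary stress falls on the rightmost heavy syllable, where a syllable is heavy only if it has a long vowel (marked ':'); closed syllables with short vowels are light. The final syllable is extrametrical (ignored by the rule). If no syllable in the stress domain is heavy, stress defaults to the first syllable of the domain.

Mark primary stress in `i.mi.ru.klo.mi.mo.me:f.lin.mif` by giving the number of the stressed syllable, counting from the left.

7

The final syllable (9, mif) is extrametrical; the stress domain is syllables 1–8.
Weights: 1 i L, 2 mi L, 3 ru L, 4 klo L, 5 mi L, 6 mo L, 7 me:f H, 8 lin L.
Heavy syllables in the domain: 7. The rightmost is syllable 7 (me:f).
Primary stress: syllable 7 → i.mi.ru.klo.mi.mo.ˈme:f.lin.mif.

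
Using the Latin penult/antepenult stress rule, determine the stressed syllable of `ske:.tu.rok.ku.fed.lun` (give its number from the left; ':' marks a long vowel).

Classical Latin: stress the penult if heavy (long vowel or closed), else the antepenult.
Weights: 4 ku L, 5 fed H, 6 lun H.
The penult (syllable 5, fed) is heavy, so it takes stress.
Stress on syllable 5: ske:.tu.rok.ku.ˈfed.lun.

5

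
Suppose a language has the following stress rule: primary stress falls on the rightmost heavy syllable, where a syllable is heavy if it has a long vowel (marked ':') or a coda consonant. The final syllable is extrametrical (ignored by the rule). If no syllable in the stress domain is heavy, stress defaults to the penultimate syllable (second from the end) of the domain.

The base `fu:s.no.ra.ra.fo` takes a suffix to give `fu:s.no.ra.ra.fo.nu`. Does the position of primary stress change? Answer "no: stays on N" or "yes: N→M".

Base `fu:s.no.ra.ra.fo` (5 syllables):
  The final syllable (5, fo) is extrametrical; the stress domain is syllables 1–4.
  Weights: 1 fu:s H, 2 no L, 3 ra L, 4 ra L.
  Heavy syllables in the domain: 1. The rightmost is syllable 1 (fu:s).
  → primary stress on syllable 1.
Suffixed `fu:s.no.ra.ra.fo.nu` (6 syllables):
  The final syllable (6, nu) is extrametrical; the stress domain is syllables 1–5.
  Weights: 1 fu:s H, 2 no L, 3 ra L, 4 ra L, 5 fo L.
  Heavy syllables in the domain: 1. The rightmost is syllable 1 (fu:s).
  → primary stress on syllable 1.

no: stays on 1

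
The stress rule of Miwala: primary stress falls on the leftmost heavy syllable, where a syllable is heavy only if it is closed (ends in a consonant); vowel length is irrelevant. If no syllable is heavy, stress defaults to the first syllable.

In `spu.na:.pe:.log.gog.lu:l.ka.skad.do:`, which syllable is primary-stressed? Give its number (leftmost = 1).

Weights: 1 spu L, 2 na: L, 3 pe: L, 4 log H, 5 gog H, 6 lu:l H, 7 ka L, 8 skad H, 9 do: L.
Heavy syllables in the domain: 4, 5, 6, 8. The leftmost is syllable 4 (log).
Primary stress: syllable 4 → spu.na:.pe:.ˈlog.gog.lu:l.ka.skad.do:.

4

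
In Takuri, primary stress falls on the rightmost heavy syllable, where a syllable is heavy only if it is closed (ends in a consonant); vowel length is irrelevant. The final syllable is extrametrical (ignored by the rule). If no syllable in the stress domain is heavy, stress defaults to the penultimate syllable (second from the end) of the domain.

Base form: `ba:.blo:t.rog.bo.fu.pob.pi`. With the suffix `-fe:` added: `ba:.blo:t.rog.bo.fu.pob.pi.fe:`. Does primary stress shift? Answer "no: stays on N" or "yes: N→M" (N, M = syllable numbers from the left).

Base `ba:.blo:t.rog.bo.fu.pob.pi` (7 syllables):
  The final syllable (7, pi) is extrametrical; the stress domain is syllables 1–6.
  Weights: 1 ba: L, 2 blo:t H, 3 rog H, 4 bo L, 5 fu L, 6 pob H.
  Heavy syllables in the domain: 2, 3, 6. The rightmost is syllable 6 (pob).
  → primary stress on syllable 6.
Suffixed `ba:.blo:t.rog.bo.fu.pob.pi.fe:` (8 syllables):
  The final syllable (8, fe:) is extrametrical; the stress domain is syllables 1–7.
  Weights: 1 ba: L, 2 blo:t H, 3 rog H, 4 bo L, 5 fu L, 6 pob H, 7 pi L.
  Heavy syllables in the domain: 2, 3, 6. The rightmost is syllable 6 (pob).
  → primary stress on syllable 6.

no: stays on 6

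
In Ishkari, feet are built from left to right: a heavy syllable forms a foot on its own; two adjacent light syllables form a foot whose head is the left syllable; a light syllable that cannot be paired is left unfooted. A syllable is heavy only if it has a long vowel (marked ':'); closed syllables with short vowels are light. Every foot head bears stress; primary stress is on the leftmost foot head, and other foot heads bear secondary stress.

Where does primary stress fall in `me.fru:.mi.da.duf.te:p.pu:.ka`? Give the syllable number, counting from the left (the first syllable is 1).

Weights: 1 me L, 2 fru: H, 3 mi L, 4 da L, 5 duf L, 6 te:p H, 7 pu: H, 8 ka L.
Parse left to right (heavy = foot alone; LL = one foot; stranded L unfooted): me (ˈfru:) (ˈmi.da) duf (ˈte:p) (ˈpu:) ka.
Foot heads: 2, 3, 6, 7.
Primary stress on the leftmost head = syllable 2.
Primary stress: syllable 2 → me.ˈfru:.mi.da.duf.te:p.pu:.ka.

2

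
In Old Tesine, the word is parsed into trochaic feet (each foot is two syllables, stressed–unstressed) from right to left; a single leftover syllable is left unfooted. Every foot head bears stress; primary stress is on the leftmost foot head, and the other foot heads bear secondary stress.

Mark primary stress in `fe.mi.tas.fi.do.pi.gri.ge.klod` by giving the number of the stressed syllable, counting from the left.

Parse right to left into trochaic (ˈσσ) feet: fe (ˈmi.tas) (ˈfi.do) (ˈpi.gri) (ˈge.klod). Syllable 1 is left unfooted.
Foot heads (stressed positions): 2, 4, 6, 8.
End Rule Leftmost: primary stress on the leftmost head = syllable 2.
Primary stress: syllable 2 → fe.ˈmi.tas.fi.do.pi.gri.ge.klod.

2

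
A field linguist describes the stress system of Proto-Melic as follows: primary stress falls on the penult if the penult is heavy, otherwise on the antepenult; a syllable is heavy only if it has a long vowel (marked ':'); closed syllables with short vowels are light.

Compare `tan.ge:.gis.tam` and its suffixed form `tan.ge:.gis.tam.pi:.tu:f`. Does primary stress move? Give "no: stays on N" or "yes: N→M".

Base `tan.ge:.gis.tam` (4 syllables):
  Weights: 2 ge: H, 3 gis L, 4 tam L.
  The penult (syllable 3, gis) is light, so stress falls on the antepenult (syllable 2, ge:).
  → primary stress on syllable 2.
Suffixed `tan.ge:.gis.tam.pi:.tu:f` (6 syllables):
  Weights: 4 tam L, 5 pi: H, 6 tu:f H.
  The penult (syllable 5, pi:) is heavy, so it takes stress.
  → primary stress on syllable 5.

yes: 2→5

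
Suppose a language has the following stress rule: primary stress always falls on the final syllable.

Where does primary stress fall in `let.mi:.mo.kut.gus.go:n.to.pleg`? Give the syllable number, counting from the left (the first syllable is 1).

8

The word has 8 syllables; the final syllable is syllable 8 (pleg).
Primary stress: syllable 8 → let.mi:.mo.kut.gus.go:n.to.ˈpleg.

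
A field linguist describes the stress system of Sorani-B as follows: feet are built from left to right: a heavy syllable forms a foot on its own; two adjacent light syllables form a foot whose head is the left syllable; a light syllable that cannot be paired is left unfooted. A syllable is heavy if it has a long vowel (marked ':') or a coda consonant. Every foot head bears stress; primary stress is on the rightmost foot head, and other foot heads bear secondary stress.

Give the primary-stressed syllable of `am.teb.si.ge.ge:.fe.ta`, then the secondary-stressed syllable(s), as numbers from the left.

Weights: 1 am H, 2 teb H, 3 si L, 4 ge L, 5 ge: H, 6 fe L, 7 ta L.
Parse left to right (heavy = foot alone; LL = one foot; stranded L unfooted): (ˈam) (ˈteb) (ˈsi.ge) (ˈge:) (ˈfe.ta).
Foot heads: 1, 2, 3, 5, 6.
Primary stress on the rightmost head = syllable 6.
Secondary stress on 1, 2, 3, 5: ˌam.ˌteb.ˌsi.ge.ˌge:.ˈfe.ta.

primary 6, secondary 1, 2, 3, 5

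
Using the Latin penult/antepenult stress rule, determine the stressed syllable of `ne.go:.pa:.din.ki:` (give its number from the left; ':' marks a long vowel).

Classical Latin: stress the penult if heavy (long vowel or closed), else the antepenult.
Weights: 3 pa: H, 4 din H, 5 ki: H.
The penult (syllable 4, din) is heavy, so it takes stress.
Stress on syllable 4: ne.go:.pa:.ˈdin.ki:.

4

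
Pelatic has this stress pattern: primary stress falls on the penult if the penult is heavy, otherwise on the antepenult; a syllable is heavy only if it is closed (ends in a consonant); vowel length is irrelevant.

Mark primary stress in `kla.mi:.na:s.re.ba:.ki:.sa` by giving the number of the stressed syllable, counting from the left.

Weights: 5 ba: L, 6 ki: L, 7 sa L.
The penult (syllable 6, ki:) is light, so stress falls on the antepenult (syllable 5, ba:).
Primary stress: syllable 5 → kla.mi:.na:s.re.ˈba:.ki:.sa.

5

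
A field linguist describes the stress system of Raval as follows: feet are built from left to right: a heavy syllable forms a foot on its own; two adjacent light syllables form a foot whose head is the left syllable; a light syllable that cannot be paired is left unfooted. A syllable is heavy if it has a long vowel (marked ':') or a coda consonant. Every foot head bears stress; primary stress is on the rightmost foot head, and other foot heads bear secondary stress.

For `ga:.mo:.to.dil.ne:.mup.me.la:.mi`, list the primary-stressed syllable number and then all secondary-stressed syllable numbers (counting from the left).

Weights: 1 ga: H, 2 mo: H, 3 to L, 4 dil H, 5 ne: H, 6 mup H, 7 me L, 8 la: H, 9 mi L.
Parse left to right (heavy = foot alone; LL = one foot; stranded L unfooted): (ˈga:) (ˈmo:) to (ˈdil) (ˈne:) (ˈmup) me (ˈla:) mi.
Foot heads: 1, 2, 4, 5, 6, 8.
Primary stress on the rightmost head = syllable 8.
Secondary stress on 1, 2, 4, 5, 6: ˌga:.ˌmo:.to.ˌdil.ˌne:.ˌmup.me.ˈla:.mi.

primary 8, secondary 1, 2, 4, 5, 6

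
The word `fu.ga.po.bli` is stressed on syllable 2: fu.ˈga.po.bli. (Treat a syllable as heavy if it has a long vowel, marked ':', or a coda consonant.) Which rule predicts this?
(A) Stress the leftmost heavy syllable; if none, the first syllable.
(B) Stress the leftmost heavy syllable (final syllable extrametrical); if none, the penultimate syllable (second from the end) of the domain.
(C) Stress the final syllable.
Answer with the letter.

Rule A → syllable 1 (observed: 2).
Rule B → syllable 2 ✓.
Rule C → syllable 4 (observed: 2).

B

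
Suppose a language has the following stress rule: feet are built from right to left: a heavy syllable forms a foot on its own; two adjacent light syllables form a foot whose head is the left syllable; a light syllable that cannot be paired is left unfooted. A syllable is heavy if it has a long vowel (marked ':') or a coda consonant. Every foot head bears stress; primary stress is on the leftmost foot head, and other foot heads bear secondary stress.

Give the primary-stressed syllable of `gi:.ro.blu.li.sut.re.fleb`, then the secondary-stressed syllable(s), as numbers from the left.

primary 1, secondary 3, 5, 7

Weights: 1 gi: H, 2 ro L, 3 blu L, 4 li L, 5 sut H, 6 re L, 7 fleb H.
Parse right to left (heavy = foot alone; LL = one foot; stranded L unfooted): (ˈgi:) ro (ˈblu.li) (ˈsut) re (ˈfleb).
Foot heads: 1, 3, 5, 7.
Primary stress on the leftmost head = syllable 1.
Secondary stress on 3, 5, 7: ˈgi:.ro.ˌblu.li.ˌsut.re.ˌfleb.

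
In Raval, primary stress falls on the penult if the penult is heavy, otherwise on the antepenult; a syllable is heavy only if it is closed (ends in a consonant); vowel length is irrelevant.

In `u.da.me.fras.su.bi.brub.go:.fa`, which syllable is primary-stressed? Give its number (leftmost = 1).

7

Weights: 7 brub H, 8 go: L, 9 fa L.
The penult (syllable 8, go:) is light, so stress falls on the antepenult (syllable 7, brub).
Primary stress: syllable 7 → u.da.me.fras.su.bi.ˈbrub.go:.fa.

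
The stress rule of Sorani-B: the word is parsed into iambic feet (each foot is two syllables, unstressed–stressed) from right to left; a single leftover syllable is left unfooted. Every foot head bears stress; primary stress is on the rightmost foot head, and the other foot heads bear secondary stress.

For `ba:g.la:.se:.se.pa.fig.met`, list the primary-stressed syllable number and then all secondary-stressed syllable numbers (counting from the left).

Parse right to left into iambic (σˈσ) feet: ba:g (la:.ˈse:) (se.ˈpa) (fig.ˈmet). Syllable 1 is left unfooted.
Foot heads (stressed positions): 3, 5, 7.
End Rule Rightmost: primary stress on the rightmost head = syllable 7.
Secondary stress on 3, 5: ba:g.la:.ˌse:.se.ˌpa.fig.ˈmet.

primary 7, secondary 3, 5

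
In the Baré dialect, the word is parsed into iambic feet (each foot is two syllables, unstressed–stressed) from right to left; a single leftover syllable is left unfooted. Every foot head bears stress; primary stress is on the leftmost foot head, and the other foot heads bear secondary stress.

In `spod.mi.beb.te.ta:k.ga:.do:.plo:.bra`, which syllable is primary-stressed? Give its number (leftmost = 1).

Parse right to left into iambic (σˈσ) feet: spod (mi.ˈbeb) (te.ˈta:k) (ga:.ˈdo:) (plo:.ˈbra). Syllable 1 is left unfooted.
Foot heads (stressed positions): 3, 5, 7, 9.
End Rule Leftmost: primary stress on the leftmost head = syllable 3.
Primary stress: syllable 3 → spod.mi.ˈbeb.te.ta:k.ga:.do:.plo:.bra.

3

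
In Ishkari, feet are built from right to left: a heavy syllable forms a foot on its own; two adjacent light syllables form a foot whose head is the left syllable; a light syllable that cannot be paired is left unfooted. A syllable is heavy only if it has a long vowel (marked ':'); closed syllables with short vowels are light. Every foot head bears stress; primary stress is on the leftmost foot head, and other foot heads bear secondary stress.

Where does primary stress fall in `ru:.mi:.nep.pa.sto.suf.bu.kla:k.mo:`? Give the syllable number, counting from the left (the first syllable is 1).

Weights: 1 ru: H, 2 mi: H, 3 nep L, 4 pa L, 5 sto L, 6 suf L, 7 bu L, 8 kla:k H, 9 mo: H.
Parse right to left (heavy = foot alone; LL = one foot; stranded L unfooted): (ˈru:) (ˈmi:) nep (ˈpa.sto) (ˈsuf.bu) (ˈkla:k) (ˈmo:).
Foot heads: 1, 2, 4, 6, 8, 9.
Primary stress on the leftmost head = syllable 1.
Primary stress: syllable 1 → ˈru:.mi:.nep.pa.sto.suf.bu.kla:k.mo:.

1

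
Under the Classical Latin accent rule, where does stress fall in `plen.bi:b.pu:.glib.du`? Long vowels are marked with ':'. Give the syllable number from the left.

Classical Latin: stress the penult if heavy (long vowel or closed), else the antepenult.
Weights: 3 pu: H, 4 glib H, 5 du L.
The penult (syllable 4, glib) is heavy, so it takes stress.
Stress on syllable 4: plen.bi:b.pu:.ˈglib.du.

4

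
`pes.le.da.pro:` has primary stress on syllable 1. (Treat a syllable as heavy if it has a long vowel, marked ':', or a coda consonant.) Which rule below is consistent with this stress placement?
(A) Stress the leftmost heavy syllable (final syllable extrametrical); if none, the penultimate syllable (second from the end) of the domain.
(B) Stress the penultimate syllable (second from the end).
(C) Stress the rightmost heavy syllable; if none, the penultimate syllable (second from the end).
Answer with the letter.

A

Rule A → syllable 1 ✓.
Rule B → syllable 3 (observed: 1).
Rule C → syllable 4 (observed: 1).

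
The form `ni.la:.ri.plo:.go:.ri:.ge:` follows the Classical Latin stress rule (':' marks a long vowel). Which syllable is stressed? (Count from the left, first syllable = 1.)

6

Classical Latin: stress the penult if heavy (long vowel or closed), else the antepenult.
Weights: 5 go: H, 6 ri: H, 7 ge: H.
The penult (syllable 6, ri:) is heavy, so it takes stress.
Stress on syllable 6: ni.la:.ri.plo:.go:.ˈri:.ge:.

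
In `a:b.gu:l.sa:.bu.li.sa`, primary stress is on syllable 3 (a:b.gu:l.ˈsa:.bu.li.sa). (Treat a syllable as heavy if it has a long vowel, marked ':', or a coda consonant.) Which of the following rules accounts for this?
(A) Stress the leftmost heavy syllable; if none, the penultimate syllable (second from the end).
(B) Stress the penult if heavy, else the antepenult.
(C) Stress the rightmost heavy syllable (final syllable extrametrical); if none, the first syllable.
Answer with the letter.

Rule A → syllable 1 (observed: 3).
Rule B → syllable 4 (observed: 3).
Rule C → syllable 3 ✓.

C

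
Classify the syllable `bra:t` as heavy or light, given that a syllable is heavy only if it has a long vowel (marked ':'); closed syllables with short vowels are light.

`bra:t`: long vowel, closed (coda /t/). Long vowel → heavy.

heavy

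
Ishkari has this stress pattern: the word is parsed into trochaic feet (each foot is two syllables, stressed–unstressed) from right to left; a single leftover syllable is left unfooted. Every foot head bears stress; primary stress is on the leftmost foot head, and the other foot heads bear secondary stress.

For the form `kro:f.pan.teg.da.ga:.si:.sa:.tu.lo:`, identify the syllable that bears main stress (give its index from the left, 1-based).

Parse right to left into trochaic (ˈσσ) feet: kro:f (ˈpan.teg) (ˈda.ga:) (ˈsi:.sa:) (ˈtu.lo:). Syllable 1 is left unfooted.
Foot heads (stressed positions): 2, 4, 6, 8.
End Rule Leftmost: primary stress on the leftmost head = syllable 2.
Primary stress: syllable 2 → kro:f.ˈpan.teg.da.ga:.si:.sa:.tu.lo:.

2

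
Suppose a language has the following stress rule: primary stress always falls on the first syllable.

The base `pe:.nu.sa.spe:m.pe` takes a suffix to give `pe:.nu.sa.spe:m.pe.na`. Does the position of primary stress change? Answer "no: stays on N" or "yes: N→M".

Base `pe:.nu.sa.spe:m.pe` (5 syllables):
  The word has 5 syllables; the first syllable is syllable 1 (pe:).
  → primary stress on syllable 1.
Suffixed `pe:.nu.sa.spe:m.pe.na` (6 syllables):
  The word has 6 syllables; the first syllable is syllable 1 (pe:).
  → primary stress on syllable 1.

no: stays on 1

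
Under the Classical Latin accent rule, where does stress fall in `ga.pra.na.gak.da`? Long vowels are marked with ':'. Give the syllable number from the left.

4

Classical Latin: stress the penult if heavy (long vowel or closed), else the antepenult.
Weights: 3 na L, 4 gak H, 5 da L.
The penult (syllable 4, gak) is heavy, so it takes stress.
Stress on syllable 4: ga.pra.na.ˈgak.da.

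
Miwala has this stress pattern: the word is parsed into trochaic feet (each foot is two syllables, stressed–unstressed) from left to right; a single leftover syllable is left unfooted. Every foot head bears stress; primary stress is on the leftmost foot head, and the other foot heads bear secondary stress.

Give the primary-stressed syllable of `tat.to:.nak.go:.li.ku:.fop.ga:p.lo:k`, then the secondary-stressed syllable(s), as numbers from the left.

Parse left to right into trochaic (ˈσσ) feet: (ˈtat.to:) (ˈnak.go:) (ˈli.ku:) (ˈfop.ga:p) lo:k. Syllable 9 is left unfooted.
Foot heads (stressed positions): 1, 3, 5, 7.
End Rule Leftmost: primary stress on the leftmost head = syllable 1.
Secondary stress on 3, 5, 7: ˈtat.to:.ˌnak.go:.ˌli.ku:.ˌfop.ga:p.lo:k.

primary 1, secondary 3, 5, 7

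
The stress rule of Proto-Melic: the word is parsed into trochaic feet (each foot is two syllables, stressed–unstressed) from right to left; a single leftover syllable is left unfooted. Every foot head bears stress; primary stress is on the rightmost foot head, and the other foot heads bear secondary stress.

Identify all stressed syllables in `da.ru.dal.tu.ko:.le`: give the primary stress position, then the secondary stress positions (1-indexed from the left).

primary 5, secondary 1, 3

Parse right to left into trochaic (ˈσσ) feet: (ˈda.ru) (ˈdal.tu) (ˈko:.le).
Foot heads (stressed positions): 1, 3, 5.
End Rule Rightmost: primary stress on the rightmost head = syllable 5.
Secondary stress on 1, 3: ˌda.ru.ˌdal.tu.ˈko:.le.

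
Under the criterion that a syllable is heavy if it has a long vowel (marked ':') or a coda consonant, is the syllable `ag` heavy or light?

`ag`: short vowel, closed (coda /g/). Closed → heavy.

heavy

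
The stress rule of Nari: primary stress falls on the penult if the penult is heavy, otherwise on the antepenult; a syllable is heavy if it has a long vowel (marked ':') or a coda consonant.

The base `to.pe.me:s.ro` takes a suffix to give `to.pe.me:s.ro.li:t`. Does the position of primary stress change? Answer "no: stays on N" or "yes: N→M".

Base `to.pe.me:s.ro` (4 syllables):
  Weights: 2 pe L, 3 me:s H, 4 ro L.
  The penult (syllable 3, me:s) is heavy, so it takes stress.
  → primary stress on syllable 3.
Suffixed `to.pe.me:s.ro.li:t` (5 syllables):
  Weights: 3 me:s H, 4 ro L, 5 li:t H.
  The penult (syllable 4, ro) is light, so stress falls on the antepenult (syllable 3, me:s).
  → primary stress on syllable 3.

no: stays on 3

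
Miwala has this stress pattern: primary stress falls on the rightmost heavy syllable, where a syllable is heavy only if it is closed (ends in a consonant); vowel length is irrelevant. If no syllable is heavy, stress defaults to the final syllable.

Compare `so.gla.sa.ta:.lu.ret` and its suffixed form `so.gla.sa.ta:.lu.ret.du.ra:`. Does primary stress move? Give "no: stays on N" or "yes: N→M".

no: stays on 6

Base `so.gla.sa.ta:.lu.ret` (6 syllables):
  Weights: 1 so L, 2 gla L, 3 sa L, 4 ta: L, 5 lu L, 6 ret H.
  Heavy syllables in the domain: 6. The rightmost is syllable 6 (ret).
  → primary stress on syllable 6.
Suffixed `so.gla.sa.ta:.lu.ret.du.ra:` (8 syllables):
  Weights: 1 so L, 2 gla L, 3 sa L, 4 ta: L, 5 lu L, 6 ret H, 7 du L, 8 ra: L.
  Heavy syllables in the domain: 6. The rightmost is syllable 6 (ret).
  → primary stress on syllable 6.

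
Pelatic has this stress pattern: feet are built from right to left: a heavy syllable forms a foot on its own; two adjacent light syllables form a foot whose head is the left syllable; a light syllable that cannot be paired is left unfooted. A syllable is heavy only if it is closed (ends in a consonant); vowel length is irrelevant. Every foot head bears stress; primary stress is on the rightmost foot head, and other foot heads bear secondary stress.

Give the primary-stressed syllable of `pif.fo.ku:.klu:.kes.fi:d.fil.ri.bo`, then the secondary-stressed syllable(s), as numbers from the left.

Weights: 1 pif H, 2 fo L, 3 ku: L, 4 klu: L, 5 kes H, 6 fi:d H, 7 fil H, 8 ri L, 9 bo L.
Parse right to left (heavy = foot alone; LL = one foot; stranded L unfooted): (ˈpif) fo (ˈku:.klu:) (ˈkes) (ˈfi:d) (ˈfil) (ˈri.bo).
Foot heads: 1, 3, 5, 6, 7, 8.
Primary stress on the rightmost head = syllable 8.
Secondary stress on 1, 3, 5, 6, 7: ˌpif.fo.ˌku:.klu:.ˌkes.ˌfi:d.ˌfil.ˈri.bo.

primary 8, secondary 1, 3, 5, 6, 7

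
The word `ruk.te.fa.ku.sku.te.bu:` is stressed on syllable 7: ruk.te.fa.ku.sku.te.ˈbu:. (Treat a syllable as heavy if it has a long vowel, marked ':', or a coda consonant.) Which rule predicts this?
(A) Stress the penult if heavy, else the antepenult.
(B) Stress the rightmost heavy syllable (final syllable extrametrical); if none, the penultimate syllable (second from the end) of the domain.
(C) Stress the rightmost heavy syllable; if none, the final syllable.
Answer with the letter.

C

Rule A → syllable 5 (observed: 7).
Rule B → syllable 1 (observed: 7).
Rule C → syllable 7 ✓.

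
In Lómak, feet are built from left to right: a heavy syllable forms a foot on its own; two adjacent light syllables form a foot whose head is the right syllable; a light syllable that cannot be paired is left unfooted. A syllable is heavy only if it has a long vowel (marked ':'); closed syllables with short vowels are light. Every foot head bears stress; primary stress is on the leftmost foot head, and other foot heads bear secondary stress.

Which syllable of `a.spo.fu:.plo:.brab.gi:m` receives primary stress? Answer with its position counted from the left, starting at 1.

2

Weights: 1 a L, 2 spo L, 3 fu: H, 4 plo: H, 5 brab L, 6 gi:m H.
Parse left to right (heavy = foot alone; LL = one foot; stranded L unfooted): (a.ˈspo) (ˈfu:) (ˈplo:) brab (ˈgi:m).
Foot heads: 2, 3, 4, 6.
Primary stress on the leftmost head = syllable 2.
Primary stress: syllable 2 → a.ˈspo.fu:.plo:.brab.gi:m.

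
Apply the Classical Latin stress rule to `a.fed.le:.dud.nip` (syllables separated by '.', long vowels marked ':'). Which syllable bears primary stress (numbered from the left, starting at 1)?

Classical Latin: stress the penult if heavy (long vowel or closed), else the antepenult.
Weights: 3 le: H, 4 dud H, 5 nip H.
The penult (syllable 4, dud) is heavy, so it takes stress.
Stress on syllable 4: a.fed.le:.ˈdud.nip.

4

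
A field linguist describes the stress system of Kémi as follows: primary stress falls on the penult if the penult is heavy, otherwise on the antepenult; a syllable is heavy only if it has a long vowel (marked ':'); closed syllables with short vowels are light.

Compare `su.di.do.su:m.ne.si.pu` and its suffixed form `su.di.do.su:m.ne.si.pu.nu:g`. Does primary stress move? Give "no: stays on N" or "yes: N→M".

yes: 5→6

Base `su.di.do.su:m.ne.si.pu` (7 syllables):
  Weights: 5 ne L, 6 si L, 7 pu L.
  The penult (syllable 6, si) is light, so stress falls on the antepenult (syllable 5, ne).
  → primary stress on syllable 5.
Suffixed `su.di.do.su:m.ne.si.pu.nu:g` (8 syllables):
  Weights: 6 si L, 7 pu L, 8 nu:g H.
  The penult (syllable 7, pu) is light, so stress falls on the antepenult (syllable 6, si).
  → primary stress on syllable 6.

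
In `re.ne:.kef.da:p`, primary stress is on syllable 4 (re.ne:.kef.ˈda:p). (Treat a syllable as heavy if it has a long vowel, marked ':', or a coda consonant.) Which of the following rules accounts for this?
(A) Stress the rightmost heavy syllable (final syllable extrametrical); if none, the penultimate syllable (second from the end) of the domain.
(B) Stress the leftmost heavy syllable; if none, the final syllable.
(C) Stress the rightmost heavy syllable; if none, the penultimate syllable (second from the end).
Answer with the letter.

C

Rule A → syllable 3 (observed: 4).
Rule B → syllable 2 (observed: 4).
Rule C → syllable 4 ✓.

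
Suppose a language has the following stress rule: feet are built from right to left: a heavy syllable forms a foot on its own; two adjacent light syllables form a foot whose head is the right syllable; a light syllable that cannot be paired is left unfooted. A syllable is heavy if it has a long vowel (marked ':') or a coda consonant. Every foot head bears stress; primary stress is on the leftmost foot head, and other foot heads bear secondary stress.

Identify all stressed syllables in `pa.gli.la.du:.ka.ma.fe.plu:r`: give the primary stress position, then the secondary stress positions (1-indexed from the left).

Weights: 1 pa L, 2 gli L, 3 la L, 4 du: H, 5 ka L, 6 ma L, 7 fe L, 8 plu:r H.
Parse right to left (heavy = foot alone; LL = one foot; stranded L unfooted): pa (gli.ˈla) (ˈdu:) ka (ma.ˈfe) (ˈplu:r).
Foot heads: 3, 4, 7, 8.
Primary stress on the leftmost head = syllable 3.
Secondary stress on 4, 7, 8: pa.gli.ˈla.ˌdu:.ka.ma.ˌfe.ˌplu:r.

primary 3, secondary 4, 7, 8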